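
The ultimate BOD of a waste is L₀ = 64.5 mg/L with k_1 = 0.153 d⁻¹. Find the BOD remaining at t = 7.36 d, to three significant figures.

L_t = L₀ e^(−k_1 t) = 64.5 × e^(−0.153×7.36) = 64.5 × 0.3243 = 20.92 mg/L.

L ≈ 20.9 mg/L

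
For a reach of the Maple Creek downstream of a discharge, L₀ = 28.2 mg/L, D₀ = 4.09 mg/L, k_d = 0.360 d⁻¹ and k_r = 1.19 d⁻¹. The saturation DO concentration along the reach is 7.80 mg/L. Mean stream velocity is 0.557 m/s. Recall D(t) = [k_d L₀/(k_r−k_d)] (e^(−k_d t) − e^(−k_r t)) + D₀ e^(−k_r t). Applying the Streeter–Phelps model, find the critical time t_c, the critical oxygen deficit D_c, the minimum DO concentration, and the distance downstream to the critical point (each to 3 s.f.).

t_c ≈ 0.950 d; D_c ≈ 6.06 mg/L; min DO ≈ 1.74 mg/L; x_c ≈ 45.7 km

With k_r/k_d = 3.306 and 1 − D₀(k_r−k_d)/(k_d L₀) = 0.6656,
t_c = ln(3.306 × 0.6656) / (1.19 − 0.360) = ln(2.200) / 0.8300 = 0.7886/0.8300 = 0.9501 d.
L(t_c) = L₀ e^(−k_d t_c) = 28.2 × 0.7103 = 20.03 mg/L, and at the critical point k_r D_c = k_d L, so D_c = (0.360/1.19) × 20.03 = 6.060 mg/L.
Minimum DO = C_s − D_c = 7.80 − 6.060 = 1.740 mg/L.
x_c = v t_c = 0.557 m/s × 0.9501 d × 86400 s/d = 45720 m ≈ 45.7 km.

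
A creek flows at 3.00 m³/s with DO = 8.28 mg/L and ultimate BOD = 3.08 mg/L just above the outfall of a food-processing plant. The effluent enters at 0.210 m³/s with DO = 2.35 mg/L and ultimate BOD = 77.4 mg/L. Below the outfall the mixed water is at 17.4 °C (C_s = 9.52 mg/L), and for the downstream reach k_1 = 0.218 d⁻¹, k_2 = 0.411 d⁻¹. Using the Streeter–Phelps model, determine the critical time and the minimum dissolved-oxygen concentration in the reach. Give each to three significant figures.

Mixed DO = (3.00×8.28 + 0.210×2.35)/(3.00+0.210) = 25.33/3.210 = 7.892 mg/L.
Mixed L₀ = (3.00×3.08 + 0.210×77.4)/(3.210) = 25.49/3.210 = 7.942 mg/L.
Initial deficit D₀ = C_s − DO₀ = 9.52 − 7.892 = 1.628 mg/L.
t_c = (1/0.1930) ln[(0.411/0.218)(1 − 1.628×0.1930/(0.218×7.942))] = 5.181 × ln(1.543) = 2.248 d.
D_c = (0.218/0.411) × 7.942 × e^(−0.218×2.248) = 0.5304 × 7.942 × 0.6126 = 2.581 mg/L.
Minimum DO = 9.52 − 2.581 = 6.939 mg/L.

t_c ≈ 2.25 d; minimum DO ≈ 6.94 mg/L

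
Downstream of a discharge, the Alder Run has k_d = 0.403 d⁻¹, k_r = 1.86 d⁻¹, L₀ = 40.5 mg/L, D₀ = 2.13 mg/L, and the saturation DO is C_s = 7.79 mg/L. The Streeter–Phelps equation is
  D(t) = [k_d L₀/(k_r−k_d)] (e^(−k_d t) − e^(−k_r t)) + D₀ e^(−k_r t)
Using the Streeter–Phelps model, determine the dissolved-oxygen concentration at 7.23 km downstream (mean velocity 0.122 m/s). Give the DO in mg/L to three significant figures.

DO ≈ 1.83 mg/L

Travel time t = x/v = 7.23 km / (0.122 m/s) = 7230 m / 0.122 m/s = 59260 s = 0.6859 d.
k_d L₀/(k_r−k_d) = 0.403×40.5/(1.86−0.403) = 16.32/1.457 = 11.20 mg/L.
e^(−k_d t) = e^(−0.403×0.6859) = 0.7585; e^(−k_r t) = e^(−1.86×0.6859) = 0.2792.
D = 11.20 × (0.7585 − 0.2792) + 2.13 × 0.2792 = 5.369 + 0.5947 = 5.964 mg/L.
DO = C_s − D = 7.79 − 5.964 = 1.826 mg/L.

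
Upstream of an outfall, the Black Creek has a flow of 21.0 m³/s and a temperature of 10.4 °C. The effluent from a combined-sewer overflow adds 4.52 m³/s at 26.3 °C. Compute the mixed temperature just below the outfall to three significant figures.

Flow-weighted mixing: C = (Q_r C_r + Q_w C_w)/(Q_r + Q_w)
= (21.0×10.4 + 4.52×26.3)/(21.0 + 4.52) = 337.3/25.52 = 13.22 °C.

13.2 °C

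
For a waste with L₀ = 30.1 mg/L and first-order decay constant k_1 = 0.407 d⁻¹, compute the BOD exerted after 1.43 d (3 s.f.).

y ≈ 13.3 mg/L

y_t = L₀(1 − e^(−k_1 t)) = 30.1 × (1 − e^(−0.407×1.43))
= 30.1 × (1 − 0.5588) = 30.1 × 0.4412 = 13.28 mg/L.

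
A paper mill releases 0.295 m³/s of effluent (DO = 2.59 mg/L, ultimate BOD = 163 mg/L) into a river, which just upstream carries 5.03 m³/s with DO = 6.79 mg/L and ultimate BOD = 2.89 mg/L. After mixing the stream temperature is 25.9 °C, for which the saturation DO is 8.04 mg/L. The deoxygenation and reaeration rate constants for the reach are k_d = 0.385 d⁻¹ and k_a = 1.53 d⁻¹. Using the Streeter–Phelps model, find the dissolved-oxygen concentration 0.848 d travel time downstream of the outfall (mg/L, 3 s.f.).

DO ≈ 5.86 mg/L

Mixed DO = (5.03×6.79 + 0.295×2.59)/(5.03+0.295) = 34.92/5.325 = 6.557 mg/L.
Mixed L₀ = (5.03×2.89 + 0.295×163)/(5.325) = 62.62/5.325 = 11.76 mg/L.
Initial deficit D₀ = C_s − DO₀ = 8.04 − 6.557 = 1.483 mg/L.
D(0.848) = [0.385×11.76/(1.53−0.385)](e^(−0.385×0.848) − e^(−1.53×0.848)) + 1.483 e^(−1.53×0.848)
= 3.954 × (0.7215 − 0.2732) + 1.483 × 0.2732 = 2.178 mg/L.
DO = 8.04 − 2.178 = 5.862 mg/L.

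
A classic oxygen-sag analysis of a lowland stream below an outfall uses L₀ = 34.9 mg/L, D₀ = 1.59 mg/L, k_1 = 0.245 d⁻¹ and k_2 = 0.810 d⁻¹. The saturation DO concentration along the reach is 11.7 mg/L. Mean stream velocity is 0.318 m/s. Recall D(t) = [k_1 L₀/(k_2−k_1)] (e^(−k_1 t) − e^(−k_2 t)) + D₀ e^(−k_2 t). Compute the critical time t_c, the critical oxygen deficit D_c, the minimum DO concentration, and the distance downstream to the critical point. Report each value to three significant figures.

t_c ≈ 1.92 d; D_c ≈ 6.60 mg/L; min DO ≈ 5.10 mg/L; x_c ≈ 52.8 km

At the critical point dD/dt = 0, so k_1 L₀ e^(−k_1 t) = k_2 D. Substituting D(t) from the Streeter–Phelps equation and solving for t gives
t_c = ln[(k_2/k_1)(1 − D₀(k_2−k_1)/(k_1 L₀))] / (k_2−k_1).
Here k_2−k_1 = 0.5650 d⁻¹ and 1 − D₀(k_2−k_1)/(k_1 L₀) = 1 − 1.59×0.5650/(0.245×34.9) = 0.8949, so
t_c = ln(3.306 × 0.8949) / 0.5650 = 1.085 / 0.5650 = 1.920 d.
D_c = (k_1/k_2) L₀ e^(−k_1 t_c) = (0.245/0.810) × 34.9 × e^(−0.245×1.920) = 0.3025 × 34.9 × 0.6248 = 6.595 mg/L.
Minimum DO = C_s − D_c = 11.7 − 6.595 = 5.105 mg/L.
x_c = v t_c = 0.318 m/s × 1.920 d × 86400 s/d = 52750 m ≈ 52.8 km.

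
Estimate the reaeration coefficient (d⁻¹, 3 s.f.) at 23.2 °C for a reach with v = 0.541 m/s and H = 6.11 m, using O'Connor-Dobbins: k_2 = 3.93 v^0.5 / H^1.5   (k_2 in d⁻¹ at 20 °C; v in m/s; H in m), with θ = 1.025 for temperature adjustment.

k_2 ≈ 0.207 d⁻¹

k_2(20) = 3.93 × 0.541^0.5 / 6.11^1.5 = 3.93 × 0.7355 / 15.10 = 0.1914 d⁻¹.
k_2(23.2) = 0.1914 × 1.025^(23.2−20) = 0.1914 × 1.082 = 0.2071 d⁻¹.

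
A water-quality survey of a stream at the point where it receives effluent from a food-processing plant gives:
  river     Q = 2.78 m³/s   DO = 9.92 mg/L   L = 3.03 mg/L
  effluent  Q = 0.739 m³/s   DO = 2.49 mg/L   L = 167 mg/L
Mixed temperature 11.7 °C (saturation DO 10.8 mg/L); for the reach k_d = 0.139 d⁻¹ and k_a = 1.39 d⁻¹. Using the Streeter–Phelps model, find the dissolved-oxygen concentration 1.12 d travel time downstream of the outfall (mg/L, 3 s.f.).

Mixed DO = (2.78×9.92 + 0.739×2.49)/(2.78+0.739) = 29.42/3.519 = 8.360 mg/L.
Mixed L₀ = (2.78×3.03 + 0.739×167)/(3.519) = 131.8/3.519 = 37.46 mg/L.
Initial deficit D₀ = C_s − DO₀ = 10.8 − 8.360 = 2.440 mg/L.
D(1.12) = [0.139×37.46/(1.39−0.139)](e^(−0.139×1.12) − e^(−1.39×1.12)) + 2.440 e^(−1.39×1.12)
= 4.163 × (0.8558 − 0.2108) + 2.440 × 0.2108 = 3.199 mg/L.
DO = 10.8 − 3.199 = 7.601 mg/L.

DO ≈ 7.60 mg/L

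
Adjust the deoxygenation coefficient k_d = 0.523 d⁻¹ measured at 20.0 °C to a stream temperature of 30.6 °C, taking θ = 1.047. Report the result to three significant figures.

k_d(T₂) = k_d(T₁) · θ^(T₂−T₁) = 0.523 × 1.047^(30.6−20.0)
= 0.523 × 1.047^10.6 = 0.523 × 1.627 = 0.8510 d⁻¹.

k_d ≈ 0.851 d⁻¹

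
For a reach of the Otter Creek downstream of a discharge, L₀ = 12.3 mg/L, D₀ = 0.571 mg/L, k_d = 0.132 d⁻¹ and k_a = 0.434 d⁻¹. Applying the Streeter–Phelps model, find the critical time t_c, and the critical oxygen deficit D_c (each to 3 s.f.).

t_c ≈ 3.57 d; D_c ≈ 2.34 mg/L

At the critical point dD/dt = 0, so k_d L₀ e^(−k_d t) = k_a D. Substituting D(t) from the Streeter–Phelps equation and solving for t gives
t_c = ln[(k_a/k_d)(1 − D₀(k_a−k_d)/(k_d L₀))] / (k_a−k_d).
Here k_a−k_d = 0.3020 d⁻¹ and 1 − D₀(k_a−k_d)/(k_d L₀) = 1 − 0.571×0.3020/(0.132×12.3) = 0.8938, so
t_c = ln(3.288 × 0.8938) / 0.3020 = 1.078 / 0.3020 = 3.569 d.
D_c = (k_d/k_a) L₀ e^(−k_d t_c) = (0.132/0.434) × 12.3 × e^(−0.132×3.569) = 0.3041 × 12.3 × 0.6243 = 2.335 mg/L.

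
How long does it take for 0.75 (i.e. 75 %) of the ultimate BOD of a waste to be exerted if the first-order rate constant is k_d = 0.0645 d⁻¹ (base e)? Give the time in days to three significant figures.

t ≈ 21.5 d

y/L₀ = 1 − e^(−k_d t) = 0.75 ⇒ e^(−k_d t) = 0.250
t = −ln(0.250) / 0.0645 = 1.386 / 0.0645 = 21.49 d.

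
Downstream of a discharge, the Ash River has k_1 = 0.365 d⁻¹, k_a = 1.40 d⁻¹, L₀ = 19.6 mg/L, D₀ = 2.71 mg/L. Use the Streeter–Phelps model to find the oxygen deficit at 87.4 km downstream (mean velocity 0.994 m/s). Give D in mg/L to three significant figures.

Travel time t = x/v = 87.4 km / (0.994 m/s) = 87400 m / 0.994 m/s = 87930 s = 1.018 d.
k_1 L₀/(k_a−k_1) = 0.365×19.6/(1.40−0.365) = 7.154/1.035 = 6.912 mg/L.
e^(−k_1 t) = e^(−0.365×1.018) = 0.6897; e^(−k_a t) = e^(−1.40×1.018) = 0.2406.
D = 6.912 × (0.6897 − 0.2406) + 2.71 × 0.2406 = 3.105 + 0.6519 = 3.757 mg/L.

D ≈ 3.76 mg/L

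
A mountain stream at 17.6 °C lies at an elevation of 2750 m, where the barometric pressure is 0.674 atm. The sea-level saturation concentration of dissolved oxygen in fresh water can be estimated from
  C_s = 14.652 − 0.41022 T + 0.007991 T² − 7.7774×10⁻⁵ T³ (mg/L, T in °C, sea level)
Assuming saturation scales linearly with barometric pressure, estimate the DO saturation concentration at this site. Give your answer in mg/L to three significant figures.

At sea level: C_s = 14.652 − 0.41022×17.6 + 0.007991×17.6² − 7.7774×10⁻⁵×17.6³ = 9.483 mg/L.
Pressure correction: C_s' = 9.483 × 0.674 = 6.392 mg/L.

C_s ≈ 6.39 mg/L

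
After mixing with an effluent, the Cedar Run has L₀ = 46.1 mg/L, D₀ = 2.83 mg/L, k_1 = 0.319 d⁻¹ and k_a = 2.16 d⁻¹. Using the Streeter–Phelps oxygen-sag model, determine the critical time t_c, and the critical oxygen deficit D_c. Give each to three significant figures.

t_c ≈ 0.801 d; D_c ≈ 5.27 mg/L

With k_a/k_1 = 6.771 and 1 − D₀(k_a−k_1)/(k_1 L₀) = 0.6457,
t_c = ln(6.771 × 0.6457) / (2.16 − 0.319) = ln(4.372) / 1.841 = 1.475/1.841 = 0.8013 d.
L(t_c) = L₀ e^(−k_1 t_c) = 46.1 × 0.7744 = 35.70 mg/L, and at the critical point k_a D_c = k_1 L, so D_c = (0.319/2.16) × 35.70 = 5.273 mg/L.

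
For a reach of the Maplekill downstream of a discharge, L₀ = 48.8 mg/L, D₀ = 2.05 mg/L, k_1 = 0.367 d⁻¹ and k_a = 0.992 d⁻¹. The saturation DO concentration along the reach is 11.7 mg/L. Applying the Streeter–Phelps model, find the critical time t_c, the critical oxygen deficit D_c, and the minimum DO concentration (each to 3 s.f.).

t_c = [1/(k_a−k_1)] ln[(k_a/k_1)(1 − D₀(k_a−k_1)/(k_1 L₀))]
= [1/(0.992−0.367)] ln[(0.992/0.367)(1 − 2.05×0.6250/(0.367×48.8))]
= (1/0.6250) ln[2.703 × 0.9285] = 1.600 × ln(2.510) = 1.600 × 0.9201 = 1.472 d.
L(t_c) = L₀ e^(−k_1 t_c) = 48.8 × 0.5826 = 28.43 mg/L, and at the critical point k_a D_c = k_1 L, so D_c = (0.367/0.992) × 28.43 = 10.52 mg/L.
Minimum DO = C_s − D_c = 11.7 − 10.52 = 1.182 mg/L.

t_c ≈ 1.47 d; D_c ≈ 10.5 mg/L; min DO ≈ 1.18 mg/L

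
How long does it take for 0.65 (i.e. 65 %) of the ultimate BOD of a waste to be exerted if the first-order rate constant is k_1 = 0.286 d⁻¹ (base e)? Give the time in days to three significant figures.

y/L₀ = 1 − e^(−k_1 t) = 0.65 ⇒ e^(−k_1 t) = 0.350
t = −ln(0.350) / 0.286 = 1.050 / 0.286 = 3.671 d.

t ≈ 3.67 d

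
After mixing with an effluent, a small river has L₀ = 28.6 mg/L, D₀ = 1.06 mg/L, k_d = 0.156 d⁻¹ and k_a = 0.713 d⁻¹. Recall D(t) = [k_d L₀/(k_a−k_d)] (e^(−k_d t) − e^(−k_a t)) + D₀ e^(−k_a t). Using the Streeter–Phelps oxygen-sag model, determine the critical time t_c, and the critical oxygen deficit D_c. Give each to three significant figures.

t_c = [1/(k_a−k_d)] ln[(k_a/k_d)(1 − D₀(k_a−k_d)/(k_d L₀))]
= [1/(0.713−0.156)] ln[(0.713/0.156)(1 − 1.06×0.5570/(0.156×28.6))]
= (1/0.5570) ln[4.571 × 0.8677] = 1.795 × ln(3.966) = 1.795 × 1.378 = 2.473 d.
D_c = (k_d/k_a) L₀ e^(−k_d t_c) = (0.156/0.713) × 28.6 × e^(−0.156×2.473) = 0.2188 × 28.6 × 0.6799 = 4.254 mg/L.

t_c ≈ 2.47 d; D_c ≈ 4.25 mg/L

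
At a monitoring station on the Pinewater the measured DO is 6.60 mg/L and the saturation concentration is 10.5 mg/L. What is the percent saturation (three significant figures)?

% saturation = C/C_s × 100 = 6.60/10.5 × 100 = 62.9 %.

62.9 % saturation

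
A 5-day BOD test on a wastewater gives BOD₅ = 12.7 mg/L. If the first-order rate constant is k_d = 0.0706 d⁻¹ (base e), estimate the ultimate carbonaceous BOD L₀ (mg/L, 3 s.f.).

BOD₅ = L₀(1 − e^(−5k_d)) ⇒ L₀ = BOD₅ / (1 − e^(−5×0.0706))
= 12.7 / (1 − 0.7026) = 12.7 / 0.2974 = 42.70 mg/L.

L₀ ≈ 42.7 mg/L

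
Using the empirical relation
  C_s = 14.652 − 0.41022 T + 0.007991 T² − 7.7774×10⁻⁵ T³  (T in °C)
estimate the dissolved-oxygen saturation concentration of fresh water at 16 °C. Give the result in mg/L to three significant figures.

C_s = 14.652 − 0.41022×16 + 0.007991×16² − 7.7774×10⁻⁵×16³ = 9.816 mg/L.

C_s ≈ 9.82 mg/L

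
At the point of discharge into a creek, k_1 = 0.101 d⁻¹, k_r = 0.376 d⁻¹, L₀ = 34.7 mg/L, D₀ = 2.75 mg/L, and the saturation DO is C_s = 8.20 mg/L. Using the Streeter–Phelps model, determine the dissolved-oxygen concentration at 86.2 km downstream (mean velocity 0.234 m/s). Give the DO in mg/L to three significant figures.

Travel time t = x/v = 86.2 km / (0.234 m/s) = 86200 m / 0.234 m/s = 368400 s = 4.264 d.
k_1 L₀/(k_r−k_1) = 0.101×34.7/(0.376−0.101) = 3.505/0.2750 = 12.74 mg/L.
e^(−k_1 t) = e^(−0.101×4.264) = 0.6501; e^(−k_r t) = e^(−0.376×4.264) = 0.2013.
D = 12.74 × (0.6501 − 0.2013) + 2.75 × 0.2013 = 5.720 + 0.5535 = 6.274 mg/L.
DO = C_s − D = 8.20 − 6.274 = 1.926 mg/L.

DO ≈ 1.93 mg/L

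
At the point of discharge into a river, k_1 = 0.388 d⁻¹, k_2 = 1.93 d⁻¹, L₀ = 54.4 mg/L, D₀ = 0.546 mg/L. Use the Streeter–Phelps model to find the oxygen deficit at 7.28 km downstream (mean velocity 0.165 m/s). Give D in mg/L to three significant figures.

Travel time t = x/v = 7.28 km / (0.165 m/s) = 7280 m / 0.165 m/s = 44120 s = 0.5107 d.
k_1 L₀/(k_2−k_1) = 0.388×54.4/(1.93−0.388) = 21.11/1.542 = 13.69 mg/L.
e^(−k_1 t) = e^(−0.388×0.5107) = 0.8203; e^(−k_2 t) = e^(−1.93×0.5107) = 0.3732.
D = 13.69 × (0.8203 − 0.3732) + 0.546 × 0.3732 = 6.119 + 0.2038 = 6.323 mg/L.

D ≈ 6.32 mg/L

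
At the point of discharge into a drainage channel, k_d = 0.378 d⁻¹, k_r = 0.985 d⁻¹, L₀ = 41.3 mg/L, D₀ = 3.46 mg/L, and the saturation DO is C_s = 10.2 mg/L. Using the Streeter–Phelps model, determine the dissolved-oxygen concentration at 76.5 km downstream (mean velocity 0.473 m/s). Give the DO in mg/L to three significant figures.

DO ≈ 1.05 mg/L

Travel time t = x/v = 76.5 km / (0.473 m/s) = 76500 m / 0.473 m/s = 161700 s = 1.872 d.
k_d L₀/(k_r−k_d) = 0.378×41.3/(0.985−0.378) = 15.61/0.6070 = 25.72 mg/L.
e^(−k_d t) = e^(−0.378×1.872) = 0.4928; e^(−k_r t) = e^(−0.985×1.872) = 0.1582.
D = 25.72 × (0.4928 − 0.1582) + 3.46 × 0.1582 = 8.606 + 0.5474 = 9.154 mg/L.
DO = C_s − D = 10.2 − 9.154 = 1.046 mg/L.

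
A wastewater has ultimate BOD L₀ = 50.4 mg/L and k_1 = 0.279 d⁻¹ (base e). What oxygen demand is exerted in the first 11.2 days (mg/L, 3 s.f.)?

y ≈ 48.2 mg/L

y_t = L₀(1 − e^(−k_1 t)) = 50.4 × (1 − e^(−0.279×11.2))
= 50.4 × (1 − 0.04395) = 50.4 × 0.9561 = 48.19 mg/L.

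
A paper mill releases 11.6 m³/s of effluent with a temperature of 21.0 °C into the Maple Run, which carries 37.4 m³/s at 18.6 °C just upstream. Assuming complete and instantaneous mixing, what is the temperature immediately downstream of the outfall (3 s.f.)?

Flow-weighted mixing: C = (Q_r C_r + Q_w C_w)/(Q_r + Q_w)
= (37.4×18.6 + 11.6×21.0)/(37.4 + 11.6) = 939.2/49.00 = 19.17 °C.

19.2 °C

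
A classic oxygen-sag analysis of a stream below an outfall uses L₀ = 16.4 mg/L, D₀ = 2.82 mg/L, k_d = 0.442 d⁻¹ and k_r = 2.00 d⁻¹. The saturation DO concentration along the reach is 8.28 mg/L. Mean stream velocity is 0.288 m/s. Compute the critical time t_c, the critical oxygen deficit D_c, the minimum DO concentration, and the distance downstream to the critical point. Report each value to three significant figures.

t_c ≈ 0.371 d; D_c ≈ 3.08 mg/L; min DO ≈ 5.20 mg/L; x_c ≈ 9.23 km

With k_r/k_d = 4.525 and 1 − D₀(k_r−k_d)/(k_d L₀) = 0.3939,
t_c = ln(4.525 × 0.3939) / (2.00 − 0.442) = ln(1.782) / 1.558 = 0.5779/1.558 = 0.3709 d.
L(t_c) = L₀ e^(−k_d t_c) = 16.4 × 0.8488 = 13.92 mg/L, and at the critical point k_r D_c = k_d L, so D_c = (0.442/2.00) × 13.92 = 3.076 mg/L.
Minimum DO = C_s − D_c = 8.28 − 3.076 = 5.204 mg/L.
x_c = v t_c = 0.288 m/s × 0.3709 d × 86400 s/d = 9230 m ≈ 9.23 km.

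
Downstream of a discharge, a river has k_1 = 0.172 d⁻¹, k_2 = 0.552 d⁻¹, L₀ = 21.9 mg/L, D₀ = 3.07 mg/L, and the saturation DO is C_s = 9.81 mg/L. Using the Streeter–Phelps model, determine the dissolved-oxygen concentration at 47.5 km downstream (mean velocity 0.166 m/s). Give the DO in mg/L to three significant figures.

DO ≈ 5.30 mg/L

Travel time t = x/v = 47.5 km / (0.166 m/s) = 47500 m / 0.166 m/s = 286100 s = 3.312 d.
k_1 L₀/(k_2−k_1) = 0.172×21.9/(0.552−0.172) = 3.767/0.3800 = 9.913 mg/L.
e^(−k_1 t) = e^(−0.172×3.312) = 0.5657; e^(−k_2 t) = e^(−0.552×3.312) = 0.1607.
D = 9.913 × (0.5657 − 0.1607) + 3.07 × 0.1607 = 4.015 + 0.4934 = 4.508 mg/L.
DO = C_s − D = 9.81 − 4.508 = 5.302 mg/L.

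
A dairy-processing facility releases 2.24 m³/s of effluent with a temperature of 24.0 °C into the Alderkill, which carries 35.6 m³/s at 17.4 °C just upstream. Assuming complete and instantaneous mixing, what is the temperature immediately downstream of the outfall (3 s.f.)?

Flow-weighted mixing: C = (Q_r C_r + Q_w C_w)/(Q_r + Q_w)
= (35.6×17.4 + 2.24×24.0)/(35.6 + 2.24) = 673.2/37.84 = 17.79 °C.

17.8 °C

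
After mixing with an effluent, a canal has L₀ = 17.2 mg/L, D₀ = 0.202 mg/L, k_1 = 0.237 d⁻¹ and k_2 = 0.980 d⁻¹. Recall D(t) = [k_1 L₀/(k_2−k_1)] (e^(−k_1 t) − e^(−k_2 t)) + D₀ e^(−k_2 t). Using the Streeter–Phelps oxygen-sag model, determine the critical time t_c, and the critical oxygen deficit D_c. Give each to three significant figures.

With k_2/k_1 = 4.135 and 1 − D₀(k_2−k_1)/(k_1 L₀) = 0.9632,
t_c = ln(4.135 × 0.9632) / (0.980 − 0.237) = ln(3.983) / 0.7430 = 1.382/0.7430 = 1.860 d.
L(t_c) = L₀ e^(−k_1 t_c) = 17.2 × 0.6435 = 11.07 mg/L, and at the critical point k_2 D_c = k_1 L, so D_c = (0.237/0.980) × 11.07 = 2.677 mg/L.

t_c ≈ 1.86 d; D_c ≈ 2.68 mg/L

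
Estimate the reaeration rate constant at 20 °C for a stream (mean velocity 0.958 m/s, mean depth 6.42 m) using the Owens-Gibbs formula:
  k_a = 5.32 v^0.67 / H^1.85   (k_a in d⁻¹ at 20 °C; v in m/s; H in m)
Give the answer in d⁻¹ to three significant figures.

k_a = 5.32 × 0.958^0.67 / 6.42^1.85 = 5.32 × 0.9717 / 31.18 = 0.1658 d⁻¹.

k_a ≈ 0.166 d⁻¹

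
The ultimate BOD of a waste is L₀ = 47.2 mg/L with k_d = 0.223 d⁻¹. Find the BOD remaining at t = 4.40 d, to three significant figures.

L ≈ 17.7 mg/L

L_t = L₀ e^(−k_d t) = 47.2 × e^(−0.223×4.40) = 47.2 × 0.3749 = 17.69 mg/L.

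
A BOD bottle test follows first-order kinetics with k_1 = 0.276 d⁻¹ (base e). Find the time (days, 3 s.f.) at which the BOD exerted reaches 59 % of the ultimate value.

y/L₀ = 1 − e^(−k_1 t) = 0.59 ⇒ e^(−k_1 t) = 0.410
t = −ln(0.410) / 0.276 = 0.8916 / 0.276 = 3.230 d.

t ≈ 3.23 d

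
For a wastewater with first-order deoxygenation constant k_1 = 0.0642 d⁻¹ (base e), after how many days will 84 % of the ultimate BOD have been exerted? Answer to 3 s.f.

y/L₀ = 1 − e^(−k_1 t) = 0.84 ⇒ e^(−k_1 t) = 0.160
t = −ln(0.160) / 0.0642 = 1.833 / 0.0642 = 28.54 d.

t ≈ 28.5 d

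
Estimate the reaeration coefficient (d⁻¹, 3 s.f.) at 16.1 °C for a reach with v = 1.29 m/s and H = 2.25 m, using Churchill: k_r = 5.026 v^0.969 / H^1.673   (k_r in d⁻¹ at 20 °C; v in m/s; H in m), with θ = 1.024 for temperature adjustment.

k_r(20) = 5.026 × 1.29^0.969 / 2.25^1.673 = 5.026 × 1.280 / 3.883 = 1.656 d⁻¹.
k_r(16.1) = 1.656 × 1.024^(16.1−20) = 1.656 × 0.9117 = 1.510 d⁻¹.

k_r ≈ 1.51 d⁻¹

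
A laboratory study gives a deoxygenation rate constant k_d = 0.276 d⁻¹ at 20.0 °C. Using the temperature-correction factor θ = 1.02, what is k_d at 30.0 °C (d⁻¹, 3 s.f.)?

k_d ≈ 0.336 d⁻¹

k_d(T₂) = k_d(T₁) · θ^(T₂−T₁) = 0.276 × 1.02^(30.0−20.0)
= 0.276 × 1.02^10.0 = 0.276 × 1.219 = 0.3364 d⁻¹.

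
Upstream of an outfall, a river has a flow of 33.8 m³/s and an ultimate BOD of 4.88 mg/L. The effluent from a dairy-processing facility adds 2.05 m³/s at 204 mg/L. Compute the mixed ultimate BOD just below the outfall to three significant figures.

16.3 mg/L

Flow-weighted mixing: C = (Q_r C_r + Q_w C_w)/(Q_r + Q_w)
= (33.8×4.88 + 2.05×204)/(33.8 + 2.05) = 583.1/35.85 = 16.27 mg/L.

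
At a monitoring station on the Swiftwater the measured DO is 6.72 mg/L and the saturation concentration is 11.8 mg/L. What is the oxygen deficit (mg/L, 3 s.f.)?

D = C_s − C = 11.8 − 6.72 = 5.08 mg/L.

D ≈ 5.08 mg/L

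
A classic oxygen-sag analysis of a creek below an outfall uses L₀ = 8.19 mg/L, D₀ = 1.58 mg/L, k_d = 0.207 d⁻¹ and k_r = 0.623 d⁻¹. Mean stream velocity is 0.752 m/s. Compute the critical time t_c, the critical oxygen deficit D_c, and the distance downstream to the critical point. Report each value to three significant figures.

t_c = [1/(k_r−k_d)] ln[(k_r/k_d)(1 − D₀(k_r−k_d)/(k_d L₀))]
= [1/(0.623−0.207)] ln[(0.623/0.207)(1 − 1.58×0.4160/(0.207×8.19))]
= (1/0.4160) ln[3.010 × 0.6123] = 2.404 × ln(1.843) = 2.404 × 0.6113 = 1.469 d.
L(t_c) = L₀ e^(−k_d t_c) = 8.19 × 0.7377 = 6.042 mg/L, and at the critical point k_r D_c = k_d L, so D_c = (0.207/0.623) × 6.042 = 2.008 mg/L.
x_c = v t_c = 0.752 m/s × 1.469 d × 86400 s/d = 95470 m ≈ 95.5 km.

t_c ≈ 1.47 d; D_c ≈ 2.01 mg/L; x_c ≈ 95.5 km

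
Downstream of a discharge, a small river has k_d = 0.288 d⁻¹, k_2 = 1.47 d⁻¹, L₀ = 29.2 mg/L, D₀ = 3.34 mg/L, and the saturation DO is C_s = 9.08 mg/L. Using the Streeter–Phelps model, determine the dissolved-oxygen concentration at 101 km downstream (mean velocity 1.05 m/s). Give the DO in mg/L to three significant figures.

DO ≈ 4.65 mg/L

Travel time t = x/v = 101 km / (1.05 m/s) = 101000 m / 1.05 m/s = 96190 s = 1.113 d.
k_d L₀/(k_2−k_d) = 0.288×29.2/(1.47−0.288) = 8.410/1.182 = 7.115 mg/L.
e^(−k_d t) = e^(−0.288×1.113) = 0.7257; e^(−k_2 t) = e^(−1.47×1.113) = 0.1946.
D = 7.115 × (0.7257 − 0.1946) + 3.34 × 0.1946 = 3.778 + 0.6501 = 4.428 mg/L.
DO = C_s − D = 9.08 − 4.428 = 4.652 mg/L.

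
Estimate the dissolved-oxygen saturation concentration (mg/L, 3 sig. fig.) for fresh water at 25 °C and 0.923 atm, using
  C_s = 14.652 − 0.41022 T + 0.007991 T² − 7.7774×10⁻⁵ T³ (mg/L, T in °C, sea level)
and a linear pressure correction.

C_s ≈ 7.55 mg/L

At sea level: C_s = 14.652 − 0.41022×25 + 0.007991×25² − 7.7774×10⁻⁵×25³ = 8.176 mg/L.
Pressure correction: C_s' = 8.176 × 0.923 = 7.546 mg/L.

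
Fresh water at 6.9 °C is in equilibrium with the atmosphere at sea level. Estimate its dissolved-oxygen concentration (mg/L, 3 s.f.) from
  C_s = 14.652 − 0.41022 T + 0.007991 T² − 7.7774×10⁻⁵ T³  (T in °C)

C_s ≈ 12.2 mg/L

C_s = 14.652 − 0.41022×6.9 + 0.007991×6.9² − 7.7774×10⁻⁵×6.9³ = 12.18 mg/L.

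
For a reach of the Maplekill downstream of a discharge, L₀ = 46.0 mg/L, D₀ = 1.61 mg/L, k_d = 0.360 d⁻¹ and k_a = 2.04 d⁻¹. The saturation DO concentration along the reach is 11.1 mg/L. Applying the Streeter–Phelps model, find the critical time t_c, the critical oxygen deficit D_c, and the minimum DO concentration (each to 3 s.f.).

t_c = [1/(k_a−k_d)] ln[(k_a/k_d)(1 − D₀(k_a−k_d)/(k_d L₀))]
= [1/(2.04−0.360)] ln[(2.04/0.360)(1 − 1.61×1.680/(0.360×46.0))]
= (1/1.680) ln[5.667 × 0.8367] = 0.5952 × ln(4.741) = 0.5952 × 1.556 = 0.9264 d.
L(t_c) = L₀ e^(−k_d t_c) = 46.0 × 0.7164 = 32.96 mg/L, and at the critical point k_a D_c = k_d L, so D_c = (0.360/2.04) × 32.96 = 5.816 mg/L.
Minimum DO = C_s − D_c = 11.1 − 5.816 = 5.284 mg/L.

t_c ≈ 0.926 d; D_c ≈ 5.82 mg/L; min DO ≈ 5.28 mg/L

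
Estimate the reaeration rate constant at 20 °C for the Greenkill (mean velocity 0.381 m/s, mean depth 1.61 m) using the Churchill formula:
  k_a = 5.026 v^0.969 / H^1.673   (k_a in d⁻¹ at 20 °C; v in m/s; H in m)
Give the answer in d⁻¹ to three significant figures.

k_a ≈ 0.889 d⁻¹

k_a = 5.026 × 0.381^0.969 / 1.61^1.673 = 5.026 × 0.3926 / 2.218 = 0.8894 d⁻¹.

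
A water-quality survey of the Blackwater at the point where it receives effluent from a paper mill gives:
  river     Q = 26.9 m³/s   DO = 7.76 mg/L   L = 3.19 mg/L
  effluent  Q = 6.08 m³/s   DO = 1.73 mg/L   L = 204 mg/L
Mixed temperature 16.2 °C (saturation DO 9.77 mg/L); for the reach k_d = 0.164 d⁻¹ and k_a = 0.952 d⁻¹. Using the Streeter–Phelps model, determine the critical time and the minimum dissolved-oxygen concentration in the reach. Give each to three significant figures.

t_c ≈ 1.64 d; minimum DO ≈ 4.48 mg/L

Mixed DO = (26.9×7.76 + 6.08×1.73)/(26.9+6.08) = 219.3/32.98 = 6.648 mg/L.
Mixed L₀ = (26.9×3.19 + 6.08×204)/(32.98) = 1326/32.98 = 40.21 mg/L.
Initial deficit D₀ = C_s − DO₀ = 9.77 − 6.648 = 3.122 mg/L.
t_c = (1/0.7880) ln[(0.952/0.164)(1 − 3.122×0.7880/(0.164×40.21))] = 1.269 × ln(3.640) = 1.639 d.
D_c = (0.164/0.952) × 40.21 × e^(−0.164×1.639) = 0.1723 × 40.21 × 0.7642 = 5.294 mg/L.
Minimum DO = 9.77 − 5.294 = 4.476 mg/L.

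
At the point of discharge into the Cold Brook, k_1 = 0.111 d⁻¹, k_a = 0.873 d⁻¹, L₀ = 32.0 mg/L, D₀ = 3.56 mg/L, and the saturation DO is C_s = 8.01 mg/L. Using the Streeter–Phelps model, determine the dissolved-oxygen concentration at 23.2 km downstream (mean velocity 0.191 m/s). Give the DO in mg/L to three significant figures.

Travel time t = x/v = 23.2 km / (0.191 m/s) = 23200 m / 0.191 m/s = 121500 s = 1.406 d.
k_1 L₀/(k_a−k_1) = 0.111×32.0/(0.873−0.111) = 3.552/0.7620 = 4.661 mg/L.
e^(−k_1 t) = e^(−0.111×1.406) = 0.8555; e^(−k_a t) = e^(−0.873×1.406) = 0.2931.
D = 4.661 × (0.8555 − 0.2931) + 3.56 × 0.2931 = 2.622 + 1.043 = 3.665 mg/L.
DO = C_s − D = 8.01 − 3.665 = 4.345 mg/L.

DO ≈ 4.34 mg/L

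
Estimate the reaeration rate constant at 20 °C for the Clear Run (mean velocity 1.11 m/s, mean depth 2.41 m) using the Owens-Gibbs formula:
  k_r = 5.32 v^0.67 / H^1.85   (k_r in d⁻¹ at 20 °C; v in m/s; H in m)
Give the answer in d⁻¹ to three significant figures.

k_r ≈ 1.12 d⁻¹

k_r = 5.32 × 1.11^0.67 / 2.41^1.85 = 5.32 × 1.072 / 5.090 = 1.121 d⁻¹.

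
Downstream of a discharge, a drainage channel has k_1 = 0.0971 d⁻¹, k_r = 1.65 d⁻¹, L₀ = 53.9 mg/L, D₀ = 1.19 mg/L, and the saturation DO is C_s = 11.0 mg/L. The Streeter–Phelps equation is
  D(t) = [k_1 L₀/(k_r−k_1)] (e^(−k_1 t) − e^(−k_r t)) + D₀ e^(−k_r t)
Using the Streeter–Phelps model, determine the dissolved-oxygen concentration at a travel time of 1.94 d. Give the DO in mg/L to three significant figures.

DO ≈ 8.30 mg/L

k_1 L₀/(k_r−k_1) = 0.0971×53.9/(1.65−0.0971) = 5.234/1.553 = 3.370 mg/L.
e^(−k_1 t) = e^(−0.0971×1.940) = 0.8283; e^(−k_r t) = e^(−1.65×1.940) = 0.04072.
D = 3.370 × (0.8283 − 0.04072) + 1.19 × 0.04072 = 2.654 + 0.04846 = 2.703 mg/L.
DO = C_s − D = 11.0 − 2.703 = 8.297 mg/L.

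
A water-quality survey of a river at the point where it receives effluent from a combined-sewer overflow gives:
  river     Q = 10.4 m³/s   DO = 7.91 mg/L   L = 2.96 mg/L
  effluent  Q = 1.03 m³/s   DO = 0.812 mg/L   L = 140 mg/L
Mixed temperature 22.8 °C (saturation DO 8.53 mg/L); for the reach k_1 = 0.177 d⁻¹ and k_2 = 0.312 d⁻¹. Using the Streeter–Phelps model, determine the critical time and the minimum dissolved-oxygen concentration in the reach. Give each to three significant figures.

t_c ≈ 3.72 d; minimum DO ≈ 4.03 mg/L

Mixed DO = (10.4×7.91 + 1.03×0.812)/(10.4+1.03) = 83.10/11.43 = 7.270 mg/L.
Mixed L₀ = (10.4×2.96 + 1.03×140)/(11.43) = 175.0/11.43 = 15.31 mg/L.
Initial deficit D₀ = C_s − DO₀ = 8.53 − 7.270 = 1.260 mg/L.
t_c = (1/0.1350) ln[(0.312/0.177)(1 − 1.260×0.1350/(0.177×15.31))] = 7.407 × ln(1.652) = 3.719 d.
D_c = (0.177/0.312) × 15.31 × e^(−0.177×3.719) = 0.5673 × 15.31 × 0.5178 = 4.497 mg/L.
Minimum DO = 8.53 − 4.497 = 4.033 mg/L.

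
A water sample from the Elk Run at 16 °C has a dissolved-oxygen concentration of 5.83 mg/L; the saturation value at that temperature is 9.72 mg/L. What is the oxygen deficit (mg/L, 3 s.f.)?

D = C_s − C = 9.72 − 5.83 = 3.89 mg/L.

D ≈ 3.89 mg/L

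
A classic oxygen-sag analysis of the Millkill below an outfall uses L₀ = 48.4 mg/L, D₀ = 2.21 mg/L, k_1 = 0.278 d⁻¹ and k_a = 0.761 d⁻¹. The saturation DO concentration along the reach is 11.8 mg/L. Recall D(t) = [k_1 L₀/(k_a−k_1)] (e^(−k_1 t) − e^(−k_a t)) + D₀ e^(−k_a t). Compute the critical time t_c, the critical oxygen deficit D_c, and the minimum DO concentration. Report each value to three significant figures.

At the critical point dD/dt = 0, so k_1 L₀ e^(−k_1 t) = k_a D. Substituting D(t) from the Streeter–Phelps equation and solving for t gives
t_c = ln[(k_a/k_1)(1 − D₀(k_a−k_1)/(k_1 L₀))] / (k_a−k_1).
Here k_a−k_1 = 0.4830 d⁻¹ and 1 − D₀(k_a−k_1)/(k_1 L₀) = 1 − 2.21×0.4830/(0.278×48.4) = 0.9207, so
t_c = ln(2.737 × 0.9207) / 0.4830 = 0.9244 / 0.4830 = 1.914 d.
L(t_c) = L₀ e^(−k_1 t_c) = 48.4 × 0.5874 = 28.43 mg/L, and at the critical point k_a D_c = k_1 L, so D_c = (0.278/0.761) × 28.43 = 10.39 mg/L.
Minimum DO = C_s − D_c = 11.8 − 10.39 = 1.414 mg/L.

t_c ≈ 1.91 d; D_c ≈ 10.4 mg/L; min DO ≈ 1.41 mg/L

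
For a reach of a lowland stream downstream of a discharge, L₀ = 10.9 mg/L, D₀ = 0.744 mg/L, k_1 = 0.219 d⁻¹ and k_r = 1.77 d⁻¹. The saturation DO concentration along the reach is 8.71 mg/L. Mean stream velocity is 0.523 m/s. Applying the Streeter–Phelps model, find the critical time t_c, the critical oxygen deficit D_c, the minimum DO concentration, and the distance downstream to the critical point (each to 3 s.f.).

At the critical point dD/dt = 0, so k_1 L₀ e^(−k_1 t) = k_r D. Substituting D(t) from the Streeter–Phelps equation and solving for t gives
t_c = ln[(k_r/k_1)(1 − D₀(k_r−k_1)/(k_1 L₀))] / (k_r−k_1).
Here k_r−k_1 = 1.551 d⁻¹ and 1 − D₀(k_r−k_1)/(k_1 L₀) = 1 − 0.744×1.551/(0.219×10.9) = 0.5166, so
t_c = ln(8.082 × 0.5166) / 1.551 = 1.429 / 1.551 = 0.9214 d.
L(t_c) = L₀ e^(−k_1 t_c) = 10.9 × 0.8173 = 8.908 mg/L, and at the critical point k_r D_c = k_1 L, so D_c = (0.219/1.77) × 8.908 = 1.102 mg/L.
Minimum DO = C_s − D_c = 8.71 − 1.102 = 7.608 mg/L.
x_c = v t_c = 0.523 m/s × 0.9214 d × 86400 s/d = 41640 m ≈ 41.6 km.

t_c ≈ 0.921 d; D_c ≈ 1.10 mg/L; min DO ≈ 7.61 mg/L; x_c ≈ 41.6 km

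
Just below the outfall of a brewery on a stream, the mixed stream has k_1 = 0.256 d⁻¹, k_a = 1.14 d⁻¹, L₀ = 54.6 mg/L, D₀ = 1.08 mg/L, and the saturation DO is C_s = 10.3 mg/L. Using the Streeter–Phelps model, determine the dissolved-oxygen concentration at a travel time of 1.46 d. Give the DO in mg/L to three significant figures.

DO ≈ 2.21 mg/L

k_1 L₀/(k_a−k_1) = 0.256×54.6/(1.14−0.256) = 13.98/0.8840 = 15.81 mg/L.
e^(−k_1 t) = e^(−0.256×1.460) = 0.6881; e^(−k_a t) = e^(−1.14×1.460) = 0.1893.
D = 15.81 × (0.6881 − 0.1893) + 1.08 × 0.1893 = 7.888 + 0.2044 = 8.092 mg/L.
DO = C_s − D = 10.3 − 8.092 = 2.208 mg/L.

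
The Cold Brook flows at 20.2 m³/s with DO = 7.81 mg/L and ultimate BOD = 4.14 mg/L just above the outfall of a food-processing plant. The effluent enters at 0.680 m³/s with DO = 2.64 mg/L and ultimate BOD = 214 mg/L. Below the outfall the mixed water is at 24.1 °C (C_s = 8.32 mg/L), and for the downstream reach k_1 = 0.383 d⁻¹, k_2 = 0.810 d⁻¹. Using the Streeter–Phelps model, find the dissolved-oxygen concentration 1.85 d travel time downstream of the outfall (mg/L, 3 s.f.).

Mixed DO = (20.2×7.81 + 0.680×2.64)/(20.2+0.680) = 159.6/20.88 = 7.642 mg/L.
Mixed L₀ = (20.2×4.14 + 0.680×214)/(20.88) = 229.1/20.88 = 10.97 mg/L.
Initial deficit D₀ = C_s − DO₀ = 8.32 − 7.642 = 0.6784 mg/L.
D(1.85) = [0.383×10.97/(0.810−0.383)](e^(−0.383×1.85) − e^(−0.810×1.85)) + 0.6784 e^(−0.810×1.85)
= 9.844 × (0.4924 − 0.2235) + 0.6784 × 0.2235 = 2.798 mg/L.
DO = 8.32 − 2.798 = 5.522 mg/L.

DO ≈ 5.52 mg/L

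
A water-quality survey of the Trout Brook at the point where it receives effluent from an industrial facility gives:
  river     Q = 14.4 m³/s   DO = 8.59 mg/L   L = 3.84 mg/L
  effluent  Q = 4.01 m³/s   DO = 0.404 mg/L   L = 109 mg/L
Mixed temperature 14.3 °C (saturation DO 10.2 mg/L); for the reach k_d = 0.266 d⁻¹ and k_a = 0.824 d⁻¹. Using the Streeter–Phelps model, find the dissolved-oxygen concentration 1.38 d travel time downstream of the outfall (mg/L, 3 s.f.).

Mixed DO = (14.4×8.59 + 4.01×0.404)/(14.4+4.01) = 125.3/18.41 = 6.807 mg/L.
Mixed L₀ = (14.4×3.84 + 4.01×109)/(18.41) = 492.4/18.41 = 26.75 mg/L.
Initial deficit D₀ = C_s − DO₀ = 10.2 − 6.807 = 3.393 mg/L.
D(1.38) = [0.266×26.75/(0.824−0.266)](e^(−0.266×1.38) − e^(−0.824×1.38)) + 3.393 e^(−0.824×1.38)
= 12.75 × (0.6928 − 0.3207) + 3.393 × 0.3207 = 5.831 mg/L.
DO = 10.2 − 5.831 = 4.369 mg/L.

DO ≈ 4.37 mg/L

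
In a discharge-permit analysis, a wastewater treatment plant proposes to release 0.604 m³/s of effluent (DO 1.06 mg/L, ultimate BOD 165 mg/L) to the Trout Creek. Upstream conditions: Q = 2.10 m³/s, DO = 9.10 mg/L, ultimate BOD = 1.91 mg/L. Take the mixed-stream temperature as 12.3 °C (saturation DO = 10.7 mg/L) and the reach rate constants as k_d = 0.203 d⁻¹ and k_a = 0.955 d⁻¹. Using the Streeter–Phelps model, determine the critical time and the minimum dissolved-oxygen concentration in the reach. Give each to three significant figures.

t_c ≈ 1.53 d; minimum DO ≈ 4.73 mg/L

Mixed DO = (2.10×9.10 + 0.604×1.06)/(2.10+0.604) = 19.75/2.704 = 7.304 mg/L.
Mixed L₀ = (2.10×1.91 + 0.604×165)/(2.704) = 103.7/2.704 = 38.34 mg/L.
Initial deficit D₀ = C_s − DO₀ = 10.7 − 7.304 = 3.396 mg/L.
t_c = (1/0.7520) ln[(0.955/0.203)(1 − 3.396×0.7520/(0.203×38.34))] = 1.330 × ln(3.161) = 1.530 d.
D_c = (0.203/0.955) × 38.34 × e^(−0.203×1.530) = 0.2126 × 38.34 × 0.7330 = 5.973 mg/L.
Minimum DO = 10.7 − 5.973 = 4.727 mg/L.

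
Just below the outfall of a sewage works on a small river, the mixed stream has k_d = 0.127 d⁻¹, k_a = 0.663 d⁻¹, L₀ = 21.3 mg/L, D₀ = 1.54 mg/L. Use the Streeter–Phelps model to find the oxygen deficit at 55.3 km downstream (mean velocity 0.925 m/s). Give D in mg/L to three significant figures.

Travel time t = x/v = 55.3 km / (0.925 m/s) = 55300 m / 0.925 m/s = 59780 s = 0.6919 d.
k_d L₀/(k_a−k_d) = 0.127×21.3/(0.663−0.127) = 2.705/0.5360 = 5.047 mg/L.
e^(−k_d t) = e^(−0.127×0.6919) = 0.9159; e^(−k_a t) = e^(−0.663×0.6919) = 0.6321.
D = 5.047 × (0.9159 − 0.6321) + 1.54 × 0.6321 = 1.432 + 0.9734 = 2.406 mg/L.

D ≈ 2.41 mg/L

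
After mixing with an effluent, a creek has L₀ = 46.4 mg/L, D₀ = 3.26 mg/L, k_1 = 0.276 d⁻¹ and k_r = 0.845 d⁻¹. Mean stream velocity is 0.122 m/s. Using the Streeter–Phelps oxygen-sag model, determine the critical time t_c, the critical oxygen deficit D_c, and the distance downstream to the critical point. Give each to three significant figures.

With k_r/k_1 = 3.062 and 1 − D₀(k_r−k_1)/(k_1 L₀) = 0.8552,
t_c = ln(3.062 × 0.8552) / (0.845 − 0.276) = ln(2.618) / 0.5690 = 0.9625/0.5690 = 1.691 d.
D_c = (k_1/k_r) L₀ e^(−k_1 t_c) = (0.276/0.845) × 46.4 × e^(−0.276×1.691) = 0.3266 × 46.4 × 0.6270 = 9.502 mg/L.
x_c = v t_c = 0.122 m/s × 1.691 d × 86400 s/d = 17830 m ≈ 17.8 km.

t_c ≈ 1.69 d; D_c ≈ 9.50 mg/L; x_c ≈ 17.8 km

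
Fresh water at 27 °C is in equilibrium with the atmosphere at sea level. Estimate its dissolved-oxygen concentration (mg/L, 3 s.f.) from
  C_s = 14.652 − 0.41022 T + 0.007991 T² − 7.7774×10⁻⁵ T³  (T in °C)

C_s ≈ 7.87 mg/L

C_s = 14.652 − 0.41022×27 + 0.007991×27² − 7.7774×10⁻⁵×27³ = 7.871 mg/L.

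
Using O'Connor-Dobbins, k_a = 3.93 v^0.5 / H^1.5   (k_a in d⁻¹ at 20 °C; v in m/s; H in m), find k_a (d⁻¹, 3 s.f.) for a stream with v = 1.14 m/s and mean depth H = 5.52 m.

k_a = 3.93 × 1.14^0.5 / 5.52^1.5 = 3.93 × 1.068 / 12.97 = 0.3235 d⁻¹.

k_a ≈ 0.324 d⁻¹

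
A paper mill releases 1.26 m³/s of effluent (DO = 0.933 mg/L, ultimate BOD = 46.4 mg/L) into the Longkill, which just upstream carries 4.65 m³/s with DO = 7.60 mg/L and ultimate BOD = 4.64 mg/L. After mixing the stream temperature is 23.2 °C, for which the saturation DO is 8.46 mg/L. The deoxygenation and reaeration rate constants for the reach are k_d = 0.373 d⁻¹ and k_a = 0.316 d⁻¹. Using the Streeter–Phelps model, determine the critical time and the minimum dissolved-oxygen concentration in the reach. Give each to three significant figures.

t_c ≈ 2.46 d; minimum DO ≈ 2.08 mg/L

Mixed DO = (4.65×7.60 + 1.26×0.933)/(4.65+1.26) = 36.52/5.910 = 6.179 mg/L.
Mixed L₀ = (4.65×4.64 + 1.26×46.4)/(5.910) = 80.04/5.910 = 13.54 mg/L.
Initial deficit D₀ = C_s − DO₀ = 8.46 − 6.179 = 2.281 mg/L.
t_c = (1/-0.05700) ln[(0.316/0.373)(1 − 2.281×-0.05700/(0.373×13.54))] = -17.54 × ln(0.8690) = 2.464 d.
D_c = (0.373/0.316) × 13.54 × e^(−0.373×2.464) = 1.180 × 13.54 × 0.3990 = 6.378 mg/L.
Minimum DO = 8.46 − 6.378 = 2.082 mg/L.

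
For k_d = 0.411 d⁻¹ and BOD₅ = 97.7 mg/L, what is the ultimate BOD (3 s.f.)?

L₀ ≈ 112 mg/L

BOD₅ = L₀(1 − e^(−5k_d)) ⇒ L₀ = BOD₅ / (1 − e^(−5×0.411))
= 97.7 / (1 − 0.1281) = 97.7 / 0.8719 = 112.1 mg/L.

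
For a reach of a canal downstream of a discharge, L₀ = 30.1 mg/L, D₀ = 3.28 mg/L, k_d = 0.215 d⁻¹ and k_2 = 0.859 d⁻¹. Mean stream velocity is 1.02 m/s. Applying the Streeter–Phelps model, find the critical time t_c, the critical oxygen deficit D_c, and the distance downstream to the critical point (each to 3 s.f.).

At the critical point dD/dt = 0, so k_d L₀ e^(−k_d t) = k_2 D. Substituting D(t) from the Streeter–Phelps equation and solving for t gives
t_c = ln[(k_2/k_d)(1 − D₀(k_2−k_d)/(k_d L₀))] / (k_2−k_d).
Here k_2−k_d = 0.6440 d⁻¹ and 1 − D₀(k_2−k_d)/(k_d L₀) = 1 − 3.28×0.6440/(0.215×30.1) = 0.6736, so
t_c = ln(3.995 × 0.6736) / 0.6440 = 0.9900 / 0.6440 = 1.537 d.
L(t_c) = L₀ e^(−k_d t_c) = 30.1 × 0.7186 = 21.63 mg/L, and at the critical point k_2 D_c = k_d L, so D_c = (0.215/0.859) × 21.63 = 5.413 mg/L.
x_c = v t_c = 1.02 m/s × 1.537 d × 86400 s/d = 135500 m ≈ 135 km.

t_c ≈ 1.54 d; D_c ≈ 5.41 mg/L; x_c ≈ 135 km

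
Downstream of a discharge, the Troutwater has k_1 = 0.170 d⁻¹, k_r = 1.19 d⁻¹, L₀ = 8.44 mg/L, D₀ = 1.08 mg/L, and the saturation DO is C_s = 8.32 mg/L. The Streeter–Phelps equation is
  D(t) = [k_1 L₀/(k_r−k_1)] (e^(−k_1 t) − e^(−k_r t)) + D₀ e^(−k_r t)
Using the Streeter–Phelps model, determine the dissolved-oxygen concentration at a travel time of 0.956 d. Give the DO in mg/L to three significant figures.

k_1 L₀/(k_r−k_1) = 0.170×8.44/(1.19−0.170) = 1.435/1.020 = 1.407 mg/L.
e^(−k_1 t) = e^(−0.170×0.9560) = 0.8500; e^(−k_r t) = e^(−1.19×0.9560) = 0.3206.
D = 1.407 × (0.8500 − 0.3206) + 1.08 × 0.3206 = 0.7447 + 0.3462 = 1.091 mg/L.
DO = C_s − D = 8.32 − 1.091 = 7.229 mg/L.

DO ≈ 7.23 mg/L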